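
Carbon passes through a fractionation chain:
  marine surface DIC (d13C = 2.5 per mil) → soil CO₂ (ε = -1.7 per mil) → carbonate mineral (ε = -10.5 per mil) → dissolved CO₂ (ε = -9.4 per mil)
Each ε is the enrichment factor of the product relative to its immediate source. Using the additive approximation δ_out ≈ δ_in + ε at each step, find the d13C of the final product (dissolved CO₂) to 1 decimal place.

step 1: δ ≈ 2.5 + (-1.7) = 0.8 per mil
step 2: δ ≈ 0.8 + (-10.5) = -9.7 per mil
step 3: δ ≈ -9.7 + (-9.4) = -19.1 per mil

-19.1 per mil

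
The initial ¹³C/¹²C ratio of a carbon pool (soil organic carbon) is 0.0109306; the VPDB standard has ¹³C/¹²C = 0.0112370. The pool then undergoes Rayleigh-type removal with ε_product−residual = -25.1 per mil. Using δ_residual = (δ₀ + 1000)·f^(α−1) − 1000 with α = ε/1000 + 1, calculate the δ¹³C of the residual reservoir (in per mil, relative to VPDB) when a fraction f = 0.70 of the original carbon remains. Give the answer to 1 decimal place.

δ₀ = (0.0109306/0.0112370 − 1)×1000 = (0.972733 − 1)×1000 = -27.267 per mil
α − 1 = ε/1000 = -0.0251
f^(α−1) = 0.70^(-0.0251) = 1.008993
δ_res = (-27.267 + 1000) × 1.008993 − 1000 = 981.480 − 1000 = -18.52 per mil

-18.5 per mil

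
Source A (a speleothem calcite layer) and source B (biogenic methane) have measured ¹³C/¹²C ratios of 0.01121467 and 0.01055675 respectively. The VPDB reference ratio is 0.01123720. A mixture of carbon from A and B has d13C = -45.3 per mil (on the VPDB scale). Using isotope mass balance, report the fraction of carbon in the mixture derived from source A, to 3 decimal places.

δ_A = (0.01121467/0.01123720 − 1)×1000 = (0.997995 − 1)×1000 = -2.005 per mil
δ_B = (0.01055675/0.01123720 − 1)×1000 = (0.939447 − 1)×1000 = -60.553 per mil
f_A = (δ_mix − δ_B)/(δ_A − δ_B) = (-45.3 − (-60.553))/(-2.005 − (-60.553))
f_A = 15.253 / 58.548 = 0.2605

0.261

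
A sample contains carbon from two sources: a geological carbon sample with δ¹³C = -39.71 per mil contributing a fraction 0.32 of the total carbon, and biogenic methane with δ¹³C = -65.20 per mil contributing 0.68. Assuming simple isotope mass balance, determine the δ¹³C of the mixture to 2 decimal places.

δ_mix = f_A·δ_A + f_B·δ_B
δ_mix = 0.32 × (-39.71) + 0.68 × (-65.20)
δ_mix = -12.707 + -44.336 = -57.043 per mil

-57.04 per mil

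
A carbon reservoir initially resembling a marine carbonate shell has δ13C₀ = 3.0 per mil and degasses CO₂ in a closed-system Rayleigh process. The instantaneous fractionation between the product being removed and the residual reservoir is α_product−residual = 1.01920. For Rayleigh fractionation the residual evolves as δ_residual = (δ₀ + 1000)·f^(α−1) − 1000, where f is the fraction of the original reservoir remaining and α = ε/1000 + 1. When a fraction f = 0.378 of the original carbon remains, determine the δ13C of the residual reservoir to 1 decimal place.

-15.6 per mil

Rayleigh residual: δ_res = (δ₀ + 1000)·f^(α−1) − 1000
α − 1 = 0.01920
f^(α−1) = 0.378^(0.01920) = 0.981494
δ_res = (3.0 + 1000) × 0.981494 − 1000 = 984.439 − 1000 = -15.56 per mil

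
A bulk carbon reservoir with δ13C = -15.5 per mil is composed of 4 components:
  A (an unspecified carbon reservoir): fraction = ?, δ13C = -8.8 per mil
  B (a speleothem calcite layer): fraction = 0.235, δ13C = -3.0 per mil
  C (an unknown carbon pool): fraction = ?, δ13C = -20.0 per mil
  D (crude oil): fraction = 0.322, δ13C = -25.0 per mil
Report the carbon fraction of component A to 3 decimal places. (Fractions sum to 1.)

0.189

Let f_A and f_C be the unknown fractions; fractions sum to 1 so f_A + f_C = 0.443.
Mass balance: Σ fᵢ·δᵢ = δ_bulk ⇒ f_A·(-8.8) + f_C·(-20.0) = -15.5 − (-8.755) = -6.745
Substitute f_C = 0.443 − f_A:
f_A·(-8.8 − -20.0) = -6.745 − 0.443×(-20.0) = 2.115
f_A = 2.115 / 11.2 = 0.1888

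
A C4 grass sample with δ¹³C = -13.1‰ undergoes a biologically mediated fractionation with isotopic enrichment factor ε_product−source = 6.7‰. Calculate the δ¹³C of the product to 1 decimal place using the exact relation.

-6.5‰

Exactly, δ_product = (δ_source + 1000)·(ε/1000 + 1) − 1000.
δ_product = (-13.1 + 1000) × (6.7/1000 + 1) − 1000
δ_product = -6.49‰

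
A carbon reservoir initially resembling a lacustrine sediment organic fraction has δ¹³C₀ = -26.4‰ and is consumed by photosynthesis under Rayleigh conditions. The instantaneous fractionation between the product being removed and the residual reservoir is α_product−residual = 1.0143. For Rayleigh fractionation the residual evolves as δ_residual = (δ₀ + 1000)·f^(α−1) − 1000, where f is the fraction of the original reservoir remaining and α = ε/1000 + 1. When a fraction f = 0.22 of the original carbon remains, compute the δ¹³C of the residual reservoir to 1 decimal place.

-47.3‰

Rayleigh residual: δ_res = (δ₀ + 1000)·f^(α−1) − 1000
α − 1 = 0.01430
f^(α−1) = 0.22^(0.01430) = 0.978581
δ_res = (-26.4 + 1000) × 0.978581 − 1000 = 952.746 − 1000 = -47.25‰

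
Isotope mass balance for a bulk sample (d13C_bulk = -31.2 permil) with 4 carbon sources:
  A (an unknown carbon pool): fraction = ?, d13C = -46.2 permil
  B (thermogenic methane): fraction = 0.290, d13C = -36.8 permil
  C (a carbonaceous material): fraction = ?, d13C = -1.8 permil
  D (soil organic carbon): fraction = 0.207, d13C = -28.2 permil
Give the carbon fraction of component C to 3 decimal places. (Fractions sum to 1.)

Let f_C and f_A be the unknown fractions; fractions sum to 1 so f_C + f_A = 0.503.
Mass balance: Σ fᵢ·δᵢ = δ_bulk ⇒ f_C·(-1.8) + f_A·(-46.2) = -31.2 − (-16.509) = -14.691
Substitute f_A = 0.503 − f_C:
f_C·(-1.8 − -46.2) = -14.691 − 0.503×(-46.2) = 8.548
f_C = 8.548 / 44.4 = 0.1925

0.193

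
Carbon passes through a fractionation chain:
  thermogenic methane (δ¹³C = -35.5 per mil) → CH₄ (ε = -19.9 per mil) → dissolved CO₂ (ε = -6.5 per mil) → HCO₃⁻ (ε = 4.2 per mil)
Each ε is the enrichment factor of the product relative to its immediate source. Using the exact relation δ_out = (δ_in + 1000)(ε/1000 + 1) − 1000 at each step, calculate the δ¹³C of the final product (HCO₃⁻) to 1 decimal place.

step 1: δ = (-35.50 + 1000)·(-19.9/1000 + 1) − 1000 = -54.69 per mil
step 2: δ = (-54.69 + 1000)·(-6.5/1000 + 1) − 1000 = -60.84 per mil
step 3: δ = (-60.84 + 1000)·(4.2/1000 + 1) − 1000 = -56.89 per mil

-56.9 per mil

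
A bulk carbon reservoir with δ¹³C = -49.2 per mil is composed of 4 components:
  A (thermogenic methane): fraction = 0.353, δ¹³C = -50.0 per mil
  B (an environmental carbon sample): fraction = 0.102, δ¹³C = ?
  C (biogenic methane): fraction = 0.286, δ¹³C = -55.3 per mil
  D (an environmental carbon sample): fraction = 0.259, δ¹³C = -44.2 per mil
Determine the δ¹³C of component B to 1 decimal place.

Isotope mass balance: δ_bulk = Σ fᵢ·δᵢ.
-49.2 = 0.353×(-50.0) + 0.102×δ_B + 0.286×(-55.3) + 0.259×(-44.2)
0.102·δ_B = -49.2 − (-44.914) = -4.286
δ_B = -4.286 / 0.102 = -42.02 per mil

-42.0 per mil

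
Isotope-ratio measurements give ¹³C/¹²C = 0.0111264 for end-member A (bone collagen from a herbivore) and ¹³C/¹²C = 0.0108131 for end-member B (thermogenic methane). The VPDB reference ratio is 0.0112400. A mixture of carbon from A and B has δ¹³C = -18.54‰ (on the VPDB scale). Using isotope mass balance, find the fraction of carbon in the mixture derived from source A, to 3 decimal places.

δ_A = (0.0111264/0.0112400 − 1)×1000 = (0.989893 − 1)×1000 = -10.107‰
δ_B = (0.0108131/0.0112400 − 1)×1000 = (0.962020 − 1)×1000 = -37.980‰
f_A = (δ_mix − δ_B)/(δ_A − δ_B) = (-18.54 − (-37.980))/(-10.107 − (-37.980))
f_A = 19.440 / 27.874 = 0.6974

0.697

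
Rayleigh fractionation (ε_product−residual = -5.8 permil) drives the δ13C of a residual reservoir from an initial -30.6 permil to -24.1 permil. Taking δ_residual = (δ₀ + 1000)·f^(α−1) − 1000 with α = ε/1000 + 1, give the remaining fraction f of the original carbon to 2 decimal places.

α − 1 = ε/1000 = -0.0058
(δ_res + 1000)/(δ₀ + 1000) = (-24.1 + 1000)/(-30.6 + 1000) = 975.9/969.4 = 1.006705
f = 1.006705^(1/-0.0058) = exp(ln(1.006705)/-0.0058) = exp(0.00668/-0.0058)
f = exp(-1.1522) = 0.3159

0.32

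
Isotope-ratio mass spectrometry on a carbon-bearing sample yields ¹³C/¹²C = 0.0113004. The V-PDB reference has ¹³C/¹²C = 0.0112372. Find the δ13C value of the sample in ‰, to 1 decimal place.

δ13C = (R_sample / R_standard − 1) × 1000
R_sample / R_standard = 0.0113004 / 0.0112372 = 1.005624
δ13C = (1.005624 − 1) × 1000 = 5.62‰

5.6‰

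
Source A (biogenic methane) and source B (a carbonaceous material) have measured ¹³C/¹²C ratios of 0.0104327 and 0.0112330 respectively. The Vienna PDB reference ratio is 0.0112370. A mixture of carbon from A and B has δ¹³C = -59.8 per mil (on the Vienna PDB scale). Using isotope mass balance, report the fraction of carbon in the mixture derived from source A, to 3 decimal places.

δ_A = (0.0104327/0.0112370 − 1)×1000 = (0.928424 − 1)×1000 = -71.576 per mil
δ_B = (0.0112330/0.0112370 − 1)×1000 = (0.999644 − 1)×1000 = -0.356 per mil
f_A = (δ_mix − δ_B)/(δ_A − δ_B) = (-59.8 − (-0.356))/(-71.576 − (-0.356))
f_A = -59.444 / -71.220 = 0.8347

0.835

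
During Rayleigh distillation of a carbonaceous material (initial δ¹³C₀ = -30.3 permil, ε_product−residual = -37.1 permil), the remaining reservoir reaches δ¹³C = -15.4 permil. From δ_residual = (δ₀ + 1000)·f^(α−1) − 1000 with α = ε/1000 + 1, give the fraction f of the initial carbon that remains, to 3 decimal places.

0.663

α − 1 = ε/1000 = -0.0371
(δ_res + 1000)/(δ₀ + 1000) = (-15.4 + 1000)/(-30.3 + 1000) = 984.6/969.7 = 1.015366
f = 1.015366^(1/-0.0371) = exp(ln(1.015366)/-0.0371) = exp(0.01525/-0.0371)
f = exp(-0.4110) = 0.6630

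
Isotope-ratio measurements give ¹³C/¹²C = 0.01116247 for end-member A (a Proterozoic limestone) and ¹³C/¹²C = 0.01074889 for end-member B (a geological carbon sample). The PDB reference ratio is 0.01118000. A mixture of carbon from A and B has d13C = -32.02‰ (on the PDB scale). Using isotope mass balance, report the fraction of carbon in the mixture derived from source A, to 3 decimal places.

δ_A = (0.01116247/0.01118000 − 1)×1000 = (0.998432 − 1)×1000 = -1.568‰
δ_B = (0.01074889/0.01118000 − 1)×1000 = (0.961439 − 1)×1000 = -38.561‰
f_A = (δ_mix − δ_B)/(δ_A − δ_B) = (-32.02 − (-38.561))/(-1.568 − (-38.561))
f_A = 6.541 / 36.993 = 0.1768

0.177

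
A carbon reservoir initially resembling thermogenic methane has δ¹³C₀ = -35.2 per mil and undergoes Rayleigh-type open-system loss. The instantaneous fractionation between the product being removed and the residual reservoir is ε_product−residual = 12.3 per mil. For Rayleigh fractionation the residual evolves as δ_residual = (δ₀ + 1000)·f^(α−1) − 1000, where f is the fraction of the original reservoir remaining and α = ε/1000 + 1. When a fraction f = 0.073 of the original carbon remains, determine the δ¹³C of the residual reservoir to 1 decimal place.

Rayleigh residual: δ_res = (δ₀ + 1000)·f^(α−1) − 1000
α = ε/1000 + 1 = 1.01230, so α − 1 = 0.01230
f^(α−1) = 0.073^(0.01230) = 0.968320
δ_res = (-35.2 + 1000) × 0.968320 − 1000 = 934.235 − 1000 = -65.76 per mil

-65.8 per mil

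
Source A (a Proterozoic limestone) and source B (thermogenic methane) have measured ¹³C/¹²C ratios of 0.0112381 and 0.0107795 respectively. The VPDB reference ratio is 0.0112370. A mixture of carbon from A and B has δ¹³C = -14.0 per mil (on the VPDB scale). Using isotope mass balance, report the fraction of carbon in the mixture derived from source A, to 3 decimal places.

δ_A = (0.0112381/0.0112370 − 1)×1000 = (1.000098 − 1)×1000 = 0.098 per mil
δ_B = (0.0107795/0.0112370 − 1)×1000 = (0.959286 − 1)×1000 = -40.714 per mil
f_A = (δ_mix − δ_B)/(δ_A − δ_B) = (-14.0 − (-40.714))/(0.098 − (-40.714))
f_A = 26.714 / 40.812 = 0.6546

0.655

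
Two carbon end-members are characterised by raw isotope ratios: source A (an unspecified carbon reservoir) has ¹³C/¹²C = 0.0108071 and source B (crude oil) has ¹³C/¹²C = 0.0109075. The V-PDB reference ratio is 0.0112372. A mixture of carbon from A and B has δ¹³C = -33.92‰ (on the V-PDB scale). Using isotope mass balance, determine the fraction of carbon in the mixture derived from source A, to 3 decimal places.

0.513

δ_A = (0.0108071/0.0112372 − 1)×1000 = (0.961725 − 1)×1000 = -38.275‰
δ_B = (0.0109075/0.0112372 − 1)×1000 = (0.970660 − 1)×1000 = -29.340‰
f_A = (δ_mix − δ_B)/(δ_A − δ_B) = (-33.92 − (-29.340))/(-38.275 − (-29.340))
f_A = -4.580 / -8.935 = 0.5126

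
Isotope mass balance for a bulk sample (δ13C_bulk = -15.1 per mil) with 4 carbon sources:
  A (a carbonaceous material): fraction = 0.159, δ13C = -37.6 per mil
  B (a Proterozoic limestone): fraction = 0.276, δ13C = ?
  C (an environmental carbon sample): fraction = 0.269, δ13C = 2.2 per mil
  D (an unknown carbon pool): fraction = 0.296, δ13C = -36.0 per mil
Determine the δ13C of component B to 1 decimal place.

3.4 per mil

Isotope mass balance: δ_bulk = Σ fᵢ·δᵢ.
-15.1 = 0.159×(-37.6) + 0.276×δ_B + 0.269×(2.2) + 0.296×(-36.0)
0.276·δ_B = -15.1 − (-16.043) = 0.943
δ_B = 0.943 / 0.276 = 3.42 per mil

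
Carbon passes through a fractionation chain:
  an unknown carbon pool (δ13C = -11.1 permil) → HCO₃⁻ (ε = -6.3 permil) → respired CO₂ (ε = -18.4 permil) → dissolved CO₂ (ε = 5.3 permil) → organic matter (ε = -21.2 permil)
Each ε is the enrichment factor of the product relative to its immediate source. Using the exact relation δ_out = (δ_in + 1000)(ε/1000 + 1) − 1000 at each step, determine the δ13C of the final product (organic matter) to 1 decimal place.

step 1: δ = (-11.10 + 1000)·(-6.3/1000 + 1) − 1000 = -17.33 permil
step 2: δ = (-17.33 + 1000)·(-18.4/1000 + 1) − 1000 = -35.41 permil
step 3: δ = (-35.41 + 1000)·(5.3/1000 + 1) − 1000 = -30.30 permil
step 4: δ = (-30.30 + 1000)·(-21.2/1000 + 1) − 1000 = -50.86 permil

-50.9 permil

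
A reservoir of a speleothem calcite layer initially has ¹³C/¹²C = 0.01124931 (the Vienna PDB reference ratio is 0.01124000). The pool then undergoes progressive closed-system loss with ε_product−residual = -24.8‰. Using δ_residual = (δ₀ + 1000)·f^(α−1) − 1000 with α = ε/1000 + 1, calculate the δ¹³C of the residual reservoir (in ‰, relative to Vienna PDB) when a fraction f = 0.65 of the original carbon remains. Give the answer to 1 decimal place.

δ₀ = (0.01124931/0.01124000 − 1)×1000 = (1.000828 − 1)×1000 = 0.828‰
α − 1 = ε/1000 = -0.0248
f^(α−1) = 0.65^(-0.0248) = 1.010741
δ_res = (0.828 + 1000) × 1.010741 − 1000 = 1011.578 − 1000 = 11.58‰

11.6‰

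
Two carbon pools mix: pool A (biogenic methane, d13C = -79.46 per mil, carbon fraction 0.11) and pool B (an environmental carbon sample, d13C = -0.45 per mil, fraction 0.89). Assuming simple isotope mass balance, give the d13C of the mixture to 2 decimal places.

-9.14 per mil

δ_mix = f_A·δ_A + f_B·δ_B
δ_mix = 0.11 × (-79.46) + 0.89 × (-0.45)
δ_mix = -8.741 + -0.401 = -9.141 per mil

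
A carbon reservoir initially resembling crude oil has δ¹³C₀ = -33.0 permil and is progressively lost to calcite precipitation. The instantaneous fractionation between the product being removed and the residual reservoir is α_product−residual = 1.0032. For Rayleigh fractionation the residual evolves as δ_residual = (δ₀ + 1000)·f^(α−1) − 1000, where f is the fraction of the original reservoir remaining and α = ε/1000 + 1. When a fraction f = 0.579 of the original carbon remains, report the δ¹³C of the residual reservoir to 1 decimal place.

-34.7 permil

Rayleigh residual: δ_res = (δ₀ + 1000)·f^(α−1) − 1000
α − 1 = 0.00320
f^(α−1) = 0.579^(0.00320) = 0.998253
δ_res = (-33.0 + 1000) × 0.998253 − 1000 = 965.311 − 1000 = -34.69 permil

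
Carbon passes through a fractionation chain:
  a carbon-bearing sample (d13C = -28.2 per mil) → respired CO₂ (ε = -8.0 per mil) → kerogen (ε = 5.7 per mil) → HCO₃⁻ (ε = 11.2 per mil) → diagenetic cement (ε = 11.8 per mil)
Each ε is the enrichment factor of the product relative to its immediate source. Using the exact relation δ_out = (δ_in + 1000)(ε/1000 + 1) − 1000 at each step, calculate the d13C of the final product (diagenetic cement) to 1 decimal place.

step 1: δ = (-28.20 + 1000)·(-8.0/1000 + 1) − 1000 = -35.97 per mil
step 2: δ = (-35.97 + 1000)·(5.7/1000 + 1) − 1000 = -30.48 per mil
step 3: δ = (-30.48 + 1000)·(11.2/1000 + 1) − 1000 = -19.62 per mil
step 4: δ = (-19.62 + 1000)·(11.8/1000 + 1) − 1000 = -8.05 per mil

-8.1 per mil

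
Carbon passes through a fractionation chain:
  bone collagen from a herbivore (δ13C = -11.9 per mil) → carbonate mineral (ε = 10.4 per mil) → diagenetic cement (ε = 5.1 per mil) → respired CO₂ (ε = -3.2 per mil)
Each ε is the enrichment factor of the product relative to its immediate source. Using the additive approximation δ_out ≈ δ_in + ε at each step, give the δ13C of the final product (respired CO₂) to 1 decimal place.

0.4 per mil

step 1: δ ≈ -11.9 + (10.4) = -1.5 per mil
step 2: δ ≈ -1.5 + (5.1) = 3.6 per mil
step 3: δ ≈ 3.6 + (-3.2) = 0.4 per mil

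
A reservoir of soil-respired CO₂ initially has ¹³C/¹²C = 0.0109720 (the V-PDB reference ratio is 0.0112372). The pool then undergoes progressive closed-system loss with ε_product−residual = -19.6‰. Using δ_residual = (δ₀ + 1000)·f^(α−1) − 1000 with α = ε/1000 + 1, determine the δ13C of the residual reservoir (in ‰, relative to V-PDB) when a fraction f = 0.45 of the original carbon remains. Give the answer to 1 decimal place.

δ₀ = (0.0109720/0.0112372 − 1)×1000 = (0.976400 − 1)×1000 = -23.600‰
α − 1 = ε/1000 = -0.0196
f^(α−1) = 0.45^(-0.0196) = 1.015774
δ_res = (-23.600 + 1000) × 1.015774 − 1000 = 991.801 − 1000 = -8.20‰

-8.2‰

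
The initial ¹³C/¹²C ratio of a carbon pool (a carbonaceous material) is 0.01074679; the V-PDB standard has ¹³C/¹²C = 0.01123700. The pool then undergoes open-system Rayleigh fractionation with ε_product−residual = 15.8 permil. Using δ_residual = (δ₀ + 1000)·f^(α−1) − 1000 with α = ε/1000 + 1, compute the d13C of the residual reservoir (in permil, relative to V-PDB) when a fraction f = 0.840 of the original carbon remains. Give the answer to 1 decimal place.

-46.3 permil

δ₀ = (0.01074679/0.01123700 − 1)×1000 = (0.956375 − 1)×1000 = -43.625 permil
α − 1 = ε/1000 = 0.0158
f^(α−1) = 0.840^(0.0158) = 0.997249
δ_res = (-43.625 + 1000) × 0.997249 − 1000 = 953.744 − 1000 = -46.26 permil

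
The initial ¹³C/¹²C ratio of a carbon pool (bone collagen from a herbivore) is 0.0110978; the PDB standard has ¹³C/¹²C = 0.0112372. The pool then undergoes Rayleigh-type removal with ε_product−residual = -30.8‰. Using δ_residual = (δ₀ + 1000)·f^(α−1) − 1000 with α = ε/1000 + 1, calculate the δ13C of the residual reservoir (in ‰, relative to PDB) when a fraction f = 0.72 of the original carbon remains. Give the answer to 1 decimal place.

δ₀ = (0.0110978/0.0112372 − 1)×1000 = (0.987595 − 1)×1000 = -12.405‰
α − 1 = ε/1000 = -0.0308
f^(α−1) = 0.72^(-0.0308) = 1.010169
δ_res = (-12.405 + 1000) × 1.010169 − 1000 = 997.638 − 1000 = -2.36‰

-2.4‰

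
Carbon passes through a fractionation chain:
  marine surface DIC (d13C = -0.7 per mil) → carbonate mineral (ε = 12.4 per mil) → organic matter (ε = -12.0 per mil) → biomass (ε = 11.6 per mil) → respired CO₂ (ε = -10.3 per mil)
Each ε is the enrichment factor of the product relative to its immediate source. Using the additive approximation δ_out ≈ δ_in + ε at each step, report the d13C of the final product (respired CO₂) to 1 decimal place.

step 1: δ ≈ -0.7 + (12.4) = 11.7 per mil
step 2: δ ≈ 11.7 + (-12.0) = -0.3 per mil
step 3: δ ≈ -0.3 + (11.6) = 11.3 per mil
step 4: δ ≈ 11.3 + (-10.3) = 1.0 per mil

1.0 per mil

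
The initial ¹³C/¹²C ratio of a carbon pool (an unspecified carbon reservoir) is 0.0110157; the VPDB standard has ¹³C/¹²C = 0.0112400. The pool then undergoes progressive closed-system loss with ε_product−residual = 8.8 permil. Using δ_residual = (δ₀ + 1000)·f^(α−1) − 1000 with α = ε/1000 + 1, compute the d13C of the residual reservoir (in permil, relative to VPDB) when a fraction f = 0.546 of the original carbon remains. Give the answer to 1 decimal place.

-25.2 permil

δ₀ = (0.0110157/0.0112400 − 1)×1000 = (0.980044 − 1)×1000 = -19.956 permil
α − 1 = ε/1000 = 0.0088
f^(α−1) = 0.546^(0.0088) = 0.994689
δ_res = (-19.956 + 1000) × 0.994689 − 1000 = 974.839 − 1000 = -25.16 permil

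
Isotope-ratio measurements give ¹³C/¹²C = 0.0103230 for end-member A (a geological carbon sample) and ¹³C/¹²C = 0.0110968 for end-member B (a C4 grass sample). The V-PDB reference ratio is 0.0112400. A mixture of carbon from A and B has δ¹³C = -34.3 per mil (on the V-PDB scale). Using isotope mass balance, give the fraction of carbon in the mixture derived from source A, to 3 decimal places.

0.313

δ_A = (0.0103230/0.0112400 − 1)×1000 = (0.918416 − 1)×1000 = -81.584 per mil
δ_B = (0.0110968/0.0112400 − 1)×1000 = (0.987260 − 1)×1000 = -12.740 per mil
f_A = (δ_mix − δ_B)/(δ_A − δ_B) = (-34.3 − (-12.740))/(-81.584 − (-12.740))
f_A = -21.560 / -68.843 = 0.3132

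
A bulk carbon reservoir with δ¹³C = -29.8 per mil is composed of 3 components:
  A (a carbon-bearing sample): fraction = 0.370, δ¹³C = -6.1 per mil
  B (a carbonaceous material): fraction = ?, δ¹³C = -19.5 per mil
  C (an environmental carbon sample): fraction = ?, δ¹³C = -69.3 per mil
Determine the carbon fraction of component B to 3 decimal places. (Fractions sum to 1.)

0.324

Let f_B and f_C be the unknown fractions; fractions sum to 1 so f_B + f_C = 0.630.
Mass balance: Σ fᵢ·δᵢ = δ_bulk ⇒ f_B·(-19.5) + f_C·(-69.3) = -29.8 − (-2.257) = -27.543
Substitute f_C = 0.630 − f_B:
f_B·(-19.5 − -69.3) = -27.543 − 0.630×(-69.3) = 16.116
f_B = 16.116 / 49.8 = 0.3236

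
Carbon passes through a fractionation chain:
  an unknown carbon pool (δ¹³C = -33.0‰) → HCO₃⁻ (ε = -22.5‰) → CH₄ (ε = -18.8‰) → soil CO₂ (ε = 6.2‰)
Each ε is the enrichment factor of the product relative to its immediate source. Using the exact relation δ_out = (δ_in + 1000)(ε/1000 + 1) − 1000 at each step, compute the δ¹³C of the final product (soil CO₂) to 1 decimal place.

step 1: δ = (-33.00 + 1000)·(-22.5/1000 + 1) − 1000 = -54.76‰
step 2: δ = (-54.76 + 1000)·(-18.8/1000 + 1) − 1000 = -72.53‰
step 3: δ = (-72.53 + 1000)·(6.2/1000 + 1) − 1000 = -66.78‰

-66.8‰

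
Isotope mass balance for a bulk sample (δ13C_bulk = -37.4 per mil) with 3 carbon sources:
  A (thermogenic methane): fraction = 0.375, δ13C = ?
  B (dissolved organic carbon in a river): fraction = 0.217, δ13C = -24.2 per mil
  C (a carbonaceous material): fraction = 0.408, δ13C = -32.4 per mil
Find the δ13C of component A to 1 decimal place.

Isotope mass balance: δ_bulk = Σ fᵢ·δᵢ.
-37.4 = 0.375×δ_A + 0.217×(-24.2) + 0.408×(-32.4)
0.375·δ_A = -37.4 − (-18.471) = -18.929
δ_A = -18.929 / 0.375 = -50.48 per mil

-50.5 per mil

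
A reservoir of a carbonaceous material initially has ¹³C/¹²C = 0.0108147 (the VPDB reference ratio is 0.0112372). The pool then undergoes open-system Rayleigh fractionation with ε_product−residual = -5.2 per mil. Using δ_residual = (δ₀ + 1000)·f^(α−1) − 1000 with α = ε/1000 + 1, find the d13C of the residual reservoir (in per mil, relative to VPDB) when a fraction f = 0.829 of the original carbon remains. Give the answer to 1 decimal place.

-36.7 per mil

δ₀ = (0.0108147/0.0112372 − 1)×1000 = (0.962402 − 1)×1000 = -37.598 per mil
α − 1 = ε/1000 = -0.0052
f^(α−1) = 0.829^(-0.0052) = 1.000976
δ_res = (-37.598 + 1000) × 1.000976 − 1000 = 963.341 − 1000 = -36.66 per mil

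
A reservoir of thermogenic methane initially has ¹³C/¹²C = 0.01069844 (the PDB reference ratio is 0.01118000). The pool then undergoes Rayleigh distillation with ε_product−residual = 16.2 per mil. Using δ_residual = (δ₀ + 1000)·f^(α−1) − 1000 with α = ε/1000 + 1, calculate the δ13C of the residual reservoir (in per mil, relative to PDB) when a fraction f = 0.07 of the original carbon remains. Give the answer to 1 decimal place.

-83.4 per mil

δ₀ = (0.01069844/0.01118000 − 1)×1000 = (0.956927 − 1)×1000 = -43.073 per mil
α − 1 = ε/1000 = 0.0162
f^(α−1) = 0.07^(0.0162) = 0.957835
δ_res = (-43.073 + 1000) × 0.957835 − 1000 = 916.578 − 1000 = -83.42 per mil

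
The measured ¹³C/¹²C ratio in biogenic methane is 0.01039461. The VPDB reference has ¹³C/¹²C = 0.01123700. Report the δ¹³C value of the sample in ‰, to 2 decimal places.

-74.97‰

δ¹³C = (R_sample / R_standard − 1) × 1000
R_sample / R_standard = 0.01039461 / 0.01123700 = 0.925034
δ¹³C = (0.925034 − 1) × 1000 = -74.966‰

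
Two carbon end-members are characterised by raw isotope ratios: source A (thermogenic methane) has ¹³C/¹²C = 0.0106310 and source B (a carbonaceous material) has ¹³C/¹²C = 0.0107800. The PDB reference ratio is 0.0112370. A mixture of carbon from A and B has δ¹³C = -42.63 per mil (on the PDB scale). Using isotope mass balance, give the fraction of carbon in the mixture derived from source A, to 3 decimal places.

δ_A = (0.0106310/0.0112370 − 1)×1000 = (0.946071 − 1)×1000 = -53.929 per mil
δ_B = (0.0107800/0.0112370 − 1)×1000 = (0.959331 − 1)×1000 = -40.669 per mil
f_A = (δ_mix − δ_B)/(δ_A − δ_B) = (-42.63 − (-40.669))/(-53.929 − (-40.669))
f_A = -1.961 / -13.260 = 0.1479

0.148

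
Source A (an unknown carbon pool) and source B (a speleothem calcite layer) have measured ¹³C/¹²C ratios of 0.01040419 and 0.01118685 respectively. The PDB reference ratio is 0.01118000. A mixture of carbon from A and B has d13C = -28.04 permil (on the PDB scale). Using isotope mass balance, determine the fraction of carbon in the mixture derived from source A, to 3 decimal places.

0.409

δ_A = (0.01040419/0.01118000 − 1)×1000 = (0.930607 − 1)×1000 = -69.393 permil
δ_B = (0.01118685/0.01118000 − 1)×1000 = (1.000613 − 1)×1000 = 0.613 permil
f_A = (δ_mix − δ_B)/(δ_A − δ_B) = (-28.04 − (0.613))/(-69.393 − (0.613))
f_A = -28.653 / -70.005 = 0.4093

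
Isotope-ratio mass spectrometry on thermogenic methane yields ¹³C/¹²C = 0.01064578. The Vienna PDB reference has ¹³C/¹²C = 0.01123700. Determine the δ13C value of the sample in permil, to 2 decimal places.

-52.61 permil

δ13C = (R_sample / R_standard − 1) × 1000
R_sample / R_standard = 0.01064578 / 0.01123700 = 0.947386
δ13C = (0.947386 − 1) × 1000 = -52.614 permil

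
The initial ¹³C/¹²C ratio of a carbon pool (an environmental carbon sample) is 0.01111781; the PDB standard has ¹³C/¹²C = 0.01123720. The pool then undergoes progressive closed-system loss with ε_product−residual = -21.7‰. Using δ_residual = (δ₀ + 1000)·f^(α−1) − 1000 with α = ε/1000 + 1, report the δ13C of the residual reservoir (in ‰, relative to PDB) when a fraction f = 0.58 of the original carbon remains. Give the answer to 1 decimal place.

δ₀ = (0.01111781/0.01123720 − 1)×1000 = (0.989375 − 1)×1000 = -10.625‰
α − 1 = ε/1000 = -0.0217
f^(α−1) = 0.58^(-0.0217) = 1.011891
δ_res = (-10.625 + 1000) × 1.011891 − 1000 = 1001.140 − 1000 = 1.14‰

1.1‰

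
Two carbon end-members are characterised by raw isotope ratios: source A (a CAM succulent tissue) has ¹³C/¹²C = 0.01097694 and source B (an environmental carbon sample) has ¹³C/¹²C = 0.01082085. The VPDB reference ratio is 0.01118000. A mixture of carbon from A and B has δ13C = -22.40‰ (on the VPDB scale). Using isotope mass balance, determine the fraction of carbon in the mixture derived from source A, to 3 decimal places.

δ_A = (0.01097694/0.01118000 − 1)×1000 = (0.981837 − 1)×1000 = -18.163‰
δ_B = (0.01082085/0.01118000 − 1)×1000 = (0.967876 − 1)×1000 = -32.124‰
f_A = (δ_mix − δ_B)/(δ_A − δ_B) = (-22.40 − (-32.124))/(-18.163 − (-32.124))
f_A = 9.724 / 13.962 = 0.6965

0.697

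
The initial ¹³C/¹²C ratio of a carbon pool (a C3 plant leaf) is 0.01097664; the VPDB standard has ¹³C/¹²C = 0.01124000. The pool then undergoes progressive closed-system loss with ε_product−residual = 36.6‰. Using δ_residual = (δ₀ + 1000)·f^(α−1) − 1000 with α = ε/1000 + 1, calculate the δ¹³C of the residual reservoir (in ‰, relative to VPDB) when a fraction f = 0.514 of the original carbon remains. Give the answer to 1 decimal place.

δ₀ = (0.01097664/0.01124000 − 1)×1000 = (0.976569 − 1)×1000 = -23.431‰
α − 1 = ε/1000 = 0.0366
f^(α−1) = 0.514^(0.0366) = 0.975936
δ_res = (-23.431 + 1000) × 0.975936 − 1000 = 953.069 − 1000 = -46.93‰

-46.9‰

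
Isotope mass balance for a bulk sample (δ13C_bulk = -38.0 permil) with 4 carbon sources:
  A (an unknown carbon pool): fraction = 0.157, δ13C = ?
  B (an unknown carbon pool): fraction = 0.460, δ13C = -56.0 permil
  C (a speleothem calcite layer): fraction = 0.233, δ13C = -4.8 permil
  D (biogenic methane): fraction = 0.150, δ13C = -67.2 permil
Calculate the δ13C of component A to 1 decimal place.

Isotope mass balance: δ_bulk = Σ fᵢ·δᵢ.
-38.0 = 0.157×δ_A + 0.460×(-56.0) + 0.233×(-4.8) + 0.150×(-67.2)
0.157·δ_A = -38.0 − (-36.958) = -1.042
δ_A = -1.042 / 0.157 = -6.63 permil

-6.6 permil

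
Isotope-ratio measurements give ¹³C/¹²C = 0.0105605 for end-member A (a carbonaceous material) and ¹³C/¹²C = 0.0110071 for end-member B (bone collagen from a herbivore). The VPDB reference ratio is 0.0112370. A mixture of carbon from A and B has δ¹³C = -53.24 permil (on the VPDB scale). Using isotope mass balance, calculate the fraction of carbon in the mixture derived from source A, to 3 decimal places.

δ_A = (0.0105605/0.0112370 − 1)×1000 = (0.939797 − 1)×1000 = -60.203 permil
δ_B = (0.0110071/0.0112370 − 1)×1000 = (0.979541 − 1)×1000 = -20.459 permil
f_A = (δ_mix − δ_B)/(δ_A − δ_B) = (-53.24 − (-20.459))/(-60.203 − (-20.459))
f_A = -32.781 / -39.744 = 0.8248

0.825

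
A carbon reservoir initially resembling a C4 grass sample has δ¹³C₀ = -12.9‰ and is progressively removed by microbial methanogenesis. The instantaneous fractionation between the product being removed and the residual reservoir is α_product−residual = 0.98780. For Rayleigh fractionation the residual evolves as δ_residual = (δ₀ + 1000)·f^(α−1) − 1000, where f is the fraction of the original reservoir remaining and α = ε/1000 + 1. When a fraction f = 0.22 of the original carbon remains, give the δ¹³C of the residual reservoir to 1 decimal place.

Rayleigh residual: δ_res = (δ₀ + 1000)·f^(α−1) − 1000
α − 1 = -0.01220
f^(α−1) = 0.22^(-0.01220) = 1.018644
δ_res = (-12.9 + 1000) × 1.018644 − 1000 = 1005.504 − 1000 = 5.50‰

5.5‰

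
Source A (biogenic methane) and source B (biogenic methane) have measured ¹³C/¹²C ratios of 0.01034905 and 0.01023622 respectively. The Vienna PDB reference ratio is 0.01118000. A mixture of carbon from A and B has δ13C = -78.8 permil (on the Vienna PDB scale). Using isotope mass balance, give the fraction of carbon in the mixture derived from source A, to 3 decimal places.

0.557

δ_A = (0.01034905/0.01118000 − 1)×1000 = (0.925675 − 1)×1000 = -74.325 permil
δ_B = (0.01023622/0.01118000 − 1)×1000 = (0.915583 − 1)×1000 = -84.417 permil
f_A = (δ_mix − δ_B)/(δ_A − δ_B) = (-78.8 − (-84.417))/(-74.325 − (-84.417))
f_A = 5.617 / 10.092 = 0.5566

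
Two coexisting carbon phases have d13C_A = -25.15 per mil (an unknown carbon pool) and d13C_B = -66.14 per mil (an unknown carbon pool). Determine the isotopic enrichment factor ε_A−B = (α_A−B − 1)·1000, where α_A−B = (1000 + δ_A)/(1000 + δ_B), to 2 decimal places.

43.89 per mil

α_A−B = (1000 + -25.15) / (1000 + -66.14) = 974.85 / 933.86 = 1.043893
ε_A−B = (1.043893 − 1) × 1000 = 43.893 per mil
(The approximation ε ≈ δ_A − δ_B would give 40.99 per mil.)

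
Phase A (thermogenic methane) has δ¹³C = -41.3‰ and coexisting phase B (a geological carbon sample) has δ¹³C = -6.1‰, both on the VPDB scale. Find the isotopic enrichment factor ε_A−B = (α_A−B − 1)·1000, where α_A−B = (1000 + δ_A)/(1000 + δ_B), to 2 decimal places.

-35.42‰

α_A−B = (1000 + -41.3) / (1000 + -6.1) = 958.7 / 993.9 = 0.964584
ε_A−B = (0.964584 − 1) × 1000 = -35.416‰
(The approximation ε ≈ δ_A − δ_B would give -35.2‰.)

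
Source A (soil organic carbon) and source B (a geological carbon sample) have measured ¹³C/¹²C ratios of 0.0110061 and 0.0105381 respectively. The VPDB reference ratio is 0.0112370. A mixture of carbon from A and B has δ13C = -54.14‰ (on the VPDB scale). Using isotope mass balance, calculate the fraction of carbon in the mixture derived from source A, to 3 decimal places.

δ_A = (0.0110061/0.0112370 − 1)×1000 = (0.979452 − 1)×1000 = -20.548‰
δ_B = (0.0105381/0.0112370 − 1)×1000 = (0.937804 − 1)×1000 = -62.196‰
f_A = (δ_mix − δ_B)/(δ_A − δ_B) = (-54.14 − (-62.196))/(-20.548 − (-62.196))
f_A = 8.056 / 41.648 = 0.1934

0.193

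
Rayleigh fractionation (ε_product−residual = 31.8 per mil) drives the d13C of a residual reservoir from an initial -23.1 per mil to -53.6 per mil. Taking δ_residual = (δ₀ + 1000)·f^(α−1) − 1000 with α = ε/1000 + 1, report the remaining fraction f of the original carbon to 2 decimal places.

0.37

α − 1 = ε/1000 = 0.0318
(δ_res + 1000)/(δ₀ + 1000) = (-53.6 + 1000)/(-23.1 + 1000) = 946.4/976.9 = 0.968779
f = 0.968779^(1/0.0318) = exp(ln(0.968779)/0.0318) = exp(-0.03172/0.0318)
f = exp(-0.9975) = 0.3688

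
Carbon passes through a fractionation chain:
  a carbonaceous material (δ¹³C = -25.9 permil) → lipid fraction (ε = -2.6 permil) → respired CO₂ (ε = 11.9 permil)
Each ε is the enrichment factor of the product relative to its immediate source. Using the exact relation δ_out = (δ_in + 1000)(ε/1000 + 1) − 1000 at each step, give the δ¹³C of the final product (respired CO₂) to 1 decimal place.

-16.9 permil

step 1: δ = (-25.90 + 1000)·(-2.6/1000 + 1) − 1000 = -28.43 permil
step 2: δ = (-28.43 + 1000)·(11.9/1000 + 1) − 1000 = -16.87 permil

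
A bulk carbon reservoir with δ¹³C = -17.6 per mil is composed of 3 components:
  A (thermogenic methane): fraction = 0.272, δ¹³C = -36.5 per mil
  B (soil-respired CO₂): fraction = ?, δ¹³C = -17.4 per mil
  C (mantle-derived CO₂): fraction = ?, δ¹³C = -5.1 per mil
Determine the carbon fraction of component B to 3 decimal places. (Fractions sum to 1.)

Let f_B and f_C be the unknown fractions; fractions sum to 1 so f_B + f_C = 0.728.
Mass balance: Σ fᵢ·δᵢ = δ_bulk ⇒ f_B·(-17.4) + f_C·(-5.1) = -17.6 − (-9.928) = -7.672
Substitute f_C = 0.728 − f_B:
f_B·(-17.4 − -5.1) = -7.672 − 0.728×(-5.1) = -3.959
f_B = -3.959 / -12.3 = 0.3219

0.322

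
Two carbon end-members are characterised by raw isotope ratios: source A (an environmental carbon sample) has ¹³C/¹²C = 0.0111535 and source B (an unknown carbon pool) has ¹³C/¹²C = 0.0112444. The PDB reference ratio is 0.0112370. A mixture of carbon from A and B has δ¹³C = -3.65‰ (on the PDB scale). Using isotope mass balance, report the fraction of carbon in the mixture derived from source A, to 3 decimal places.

0.533

δ_A = (0.0111535/0.0112370 − 1)×1000 = (0.992569 − 1)×1000 = -7.431‰
δ_B = (0.0112444/0.0112370 − 1)×1000 = (1.000659 − 1)×1000 = 0.659‰
f_A = (δ_mix − δ_B)/(δ_A − δ_B) = (-3.65 − (0.659))/(-7.431 − (0.659))
f_A = -4.309 / -8.089 = 0.5326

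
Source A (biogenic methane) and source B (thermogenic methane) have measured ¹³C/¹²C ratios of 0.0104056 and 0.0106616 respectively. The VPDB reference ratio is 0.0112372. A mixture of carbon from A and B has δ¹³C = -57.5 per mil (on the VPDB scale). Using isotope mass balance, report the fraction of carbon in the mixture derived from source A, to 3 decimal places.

δ_A = (0.0104056/0.0112372 − 1)×1000 = (0.925996 − 1)×1000 = -74.004 per mil
δ_B = (0.0106616/0.0112372 − 1)×1000 = (0.948777 − 1)×1000 = -51.223 per mil
f_A = (δ_mix − δ_B)/(δ_A − δ_B) = (-57.5 − (-51.223))/(-74.004 − (-51.223))
f_A = -6.277 / -22.781 = 0.2755

0.276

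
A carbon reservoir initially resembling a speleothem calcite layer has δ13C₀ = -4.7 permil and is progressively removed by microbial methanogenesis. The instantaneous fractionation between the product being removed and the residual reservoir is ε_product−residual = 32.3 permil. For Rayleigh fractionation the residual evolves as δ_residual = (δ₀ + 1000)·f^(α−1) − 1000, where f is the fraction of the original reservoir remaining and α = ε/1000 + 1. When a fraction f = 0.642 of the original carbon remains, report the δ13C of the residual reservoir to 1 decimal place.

Rayleigh residual: δ_res = (δ₀ + 1000)·f^(α−1) − 1000
α = ε/1000 + 1 = 1.03230, so α − 1 = 0.03230
f^(α−1) = 0.642^(0.03230) = 0.985788
δ_res = (-4.7 + 1000) × 0.985788 − 1000 = 981.154 − 1000 = -18.85 permil

-18.8 permil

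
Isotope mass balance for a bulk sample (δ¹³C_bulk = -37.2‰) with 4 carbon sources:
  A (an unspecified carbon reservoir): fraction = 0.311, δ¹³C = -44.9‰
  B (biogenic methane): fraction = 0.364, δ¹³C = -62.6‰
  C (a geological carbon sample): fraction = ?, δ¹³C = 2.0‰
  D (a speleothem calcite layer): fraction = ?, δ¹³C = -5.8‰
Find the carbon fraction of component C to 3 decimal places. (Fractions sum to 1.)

Let f_C and f_D be the unknown fractions; fractions sum to 1 so f_C + f_D = 0.325.
Mass balance: Σ fᵢ·δᵢ = δ_bulk ⇒ f_C·(2.0) + f_D·(-5.8) = -37.2 − (-36.750) = -0.450
Substitute f_D = 0.325 − f_C:
f_C·(2.0 − -5.8) = -0.450 − 0.325×(-5.8) = 1.435
f_C = 1.435 / 7.8 = 0.1840

0.184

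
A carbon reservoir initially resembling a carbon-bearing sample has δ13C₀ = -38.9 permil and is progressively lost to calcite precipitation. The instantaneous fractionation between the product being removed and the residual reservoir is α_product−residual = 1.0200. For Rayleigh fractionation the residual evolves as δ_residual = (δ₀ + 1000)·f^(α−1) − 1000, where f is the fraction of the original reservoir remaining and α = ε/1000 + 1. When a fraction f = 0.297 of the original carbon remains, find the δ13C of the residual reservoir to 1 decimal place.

Rayleigh residual: δ_res = (δ₀ + 1000)·f^(α−1) − 1000
α − 1 = 0.02000
f^(α−1) = 0.297^(0.02000) = 0.976012
δ_res = (-38.9 + 1000) × 0.976012 − 1000 = 938.045 − 1000 = -61.95 permil

-62.0 permil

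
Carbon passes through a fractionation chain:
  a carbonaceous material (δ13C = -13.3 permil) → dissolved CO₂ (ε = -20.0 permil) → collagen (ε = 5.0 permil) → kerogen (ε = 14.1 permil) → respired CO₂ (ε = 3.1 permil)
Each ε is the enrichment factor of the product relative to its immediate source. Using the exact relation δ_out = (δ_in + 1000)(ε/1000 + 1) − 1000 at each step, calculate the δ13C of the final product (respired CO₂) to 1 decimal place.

-11.4 permil

step 1: δ = (-13.30 + 1000)·(-20.0/1000 + 1) − 1000 = -33.03 permil
step 2: δ = (-33.03 + 1000)·(5.0/1000 + 1) − 1000 = -28.20 permil
step 3: δ = (-28.20 + 1000)·(14.1/1000 + 1) − 1000 = -14.50 permil
step 4: δ = (-14.50 + 1000)·(3.1/1000 + 1) − 1000 = -11.44 permil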